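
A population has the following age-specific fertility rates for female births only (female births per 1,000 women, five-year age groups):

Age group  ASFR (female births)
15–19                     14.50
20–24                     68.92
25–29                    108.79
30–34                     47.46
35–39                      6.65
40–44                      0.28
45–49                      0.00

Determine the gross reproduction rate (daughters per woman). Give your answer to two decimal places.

1.23

Sum of female ASFRs = 14.50 + 68.92 + 108.79 + 47.46 + 6.65 + 0.28 + 0.00 = 246.60
GRR = 5 × 246.60 / 1000 = 1.233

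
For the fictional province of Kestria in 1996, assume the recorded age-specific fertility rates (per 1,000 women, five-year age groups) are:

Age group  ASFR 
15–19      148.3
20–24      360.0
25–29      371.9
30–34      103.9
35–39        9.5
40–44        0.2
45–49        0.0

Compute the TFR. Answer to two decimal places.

4.97

Sum of ASFRs = 148.3 + 360.0 + 371.9 + 103.9 + 9.5 + 0.2 + 0.0 = 993.8
TFR = 5 × 993.8 / 1000 = 4.969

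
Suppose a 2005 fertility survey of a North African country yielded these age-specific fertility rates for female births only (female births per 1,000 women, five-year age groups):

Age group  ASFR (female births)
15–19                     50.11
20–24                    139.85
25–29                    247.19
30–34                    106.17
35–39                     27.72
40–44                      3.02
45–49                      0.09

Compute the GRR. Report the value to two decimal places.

2.87

Sum of female ASFRs = 50.11 + 139.85 + 247.19 + 106.17 + 27.72 + 3.02 + 0.09 = 574.15
GRR = 5 × 574.15 / 1000 = 2.87075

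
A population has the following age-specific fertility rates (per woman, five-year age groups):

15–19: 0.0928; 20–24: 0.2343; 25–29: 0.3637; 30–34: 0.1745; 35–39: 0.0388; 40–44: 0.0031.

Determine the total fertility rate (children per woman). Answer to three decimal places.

4.536

Sum of ASFRs = 0.0928 + 0.2343 + 0.3637 + 0.1745 + 0.0388 + 0.0031 = 0.9072
TFR = 5 × 0.9072 = 4.536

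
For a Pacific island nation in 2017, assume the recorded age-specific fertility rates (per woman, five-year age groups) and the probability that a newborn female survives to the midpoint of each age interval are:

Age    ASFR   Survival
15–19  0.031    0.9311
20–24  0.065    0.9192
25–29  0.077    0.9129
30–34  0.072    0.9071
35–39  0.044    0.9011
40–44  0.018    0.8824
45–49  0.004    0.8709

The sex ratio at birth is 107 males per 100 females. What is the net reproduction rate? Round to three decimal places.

Proportion female at birth = 100 / (100 + 107) = 0.48309.
Survival-weighted fertility by age (5·fₓ·Sₓ):
  15–19: 5 × 0.031 × 0.9311 = 0.14432
  20–24: 5 × 0.065 × 0.9192 = 0.29874
  25–29: 5 × 0.077 × 0.9129 = 0.35147
  30–34: 5 × 0.072 × 0.9071 = 0.32656
  35–39: 5 × 0.044 × 0.9011 = 0.19824
  40–44: 5 × 0.018 × 0.8824 = 0.07942
  45–49: 5 × 0.004 × 0.8709 = 0.01742
Sum = 1.41617
NRR = 0.48309 × 1.41617 = 0.68414
An NRR under 1 implies long-run decline under these rates.

0.684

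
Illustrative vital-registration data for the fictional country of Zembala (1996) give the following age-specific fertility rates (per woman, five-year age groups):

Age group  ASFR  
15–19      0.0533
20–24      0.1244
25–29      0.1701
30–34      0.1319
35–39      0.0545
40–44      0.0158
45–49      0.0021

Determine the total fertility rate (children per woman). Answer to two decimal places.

2.76

Sum of ASFRs = 0.0533 + 0.1244 + 0.1701 + 0.1319 + 0.0545 + 0.0158 + 0.0021 = 0.5521
TFR = 5 × 0.5521 = 2.7605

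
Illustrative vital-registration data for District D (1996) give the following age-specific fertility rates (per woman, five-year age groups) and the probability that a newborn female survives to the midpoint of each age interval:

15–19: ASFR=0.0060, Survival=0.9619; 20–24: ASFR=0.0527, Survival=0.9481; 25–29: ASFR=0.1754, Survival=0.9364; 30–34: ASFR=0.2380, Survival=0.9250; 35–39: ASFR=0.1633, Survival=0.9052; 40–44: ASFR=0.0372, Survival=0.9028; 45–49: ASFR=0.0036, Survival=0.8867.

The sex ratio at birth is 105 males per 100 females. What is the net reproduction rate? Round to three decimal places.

Proportion female at birth = 100 / (100 + 105) = 0.48780.
Per-age-group product (5 × ASFR × survival probability):
  15–19: 5 × 0.0060 × 0.9619 = 0.02886
  20–24: 5 × 0.0527 × 0.9481 = 0.24982
  25–29: 5 × 0.1754 × 0.9364 = 0.82122
  30–34: 5 × 0.2380 × 0.9250 = 1.10075
  35–39: 5 × 0.1633 × 0.9052 = 0.73910
  40–44: 5 × 0.0372 × 0.9028 = 0.16792
  45–49: 5 × 0.0036 × 0.8867 = 0.01596
Sum = 3.12363
NRR = 0.48780 × 3.12363 = 1.52371

1.524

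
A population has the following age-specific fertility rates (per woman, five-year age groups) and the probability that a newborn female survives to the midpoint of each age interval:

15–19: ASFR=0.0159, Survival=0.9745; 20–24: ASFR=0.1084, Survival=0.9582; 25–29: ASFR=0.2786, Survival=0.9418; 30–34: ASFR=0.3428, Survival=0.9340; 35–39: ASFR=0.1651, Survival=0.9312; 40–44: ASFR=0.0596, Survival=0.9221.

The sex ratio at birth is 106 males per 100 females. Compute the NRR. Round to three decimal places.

2.210

Proportion female at birth = 100 / (100 + 106) = 0.48544.
Survival-weighted fertility by age (5·fₓ·Sₓ):
  15–19: 5 × 0.0159 × 0.9745 = 0.07747
  20–24: 5 × 0.1084 × 0.9582 = 0.51934
  25–29: 5 × 0.2786 × 0.9418 = 1.31193
  30–34: 5 × 0.3428 × 0.9340 = 1.60088
  35–39: 5 × 0.1651 × 0.9312 = 0.76871
  40–44: 5 × 0.0596 × 0.9221 = 0.27479
Sum = 4.55312
NRR = 0.48544 × 4.55312 = 2.21027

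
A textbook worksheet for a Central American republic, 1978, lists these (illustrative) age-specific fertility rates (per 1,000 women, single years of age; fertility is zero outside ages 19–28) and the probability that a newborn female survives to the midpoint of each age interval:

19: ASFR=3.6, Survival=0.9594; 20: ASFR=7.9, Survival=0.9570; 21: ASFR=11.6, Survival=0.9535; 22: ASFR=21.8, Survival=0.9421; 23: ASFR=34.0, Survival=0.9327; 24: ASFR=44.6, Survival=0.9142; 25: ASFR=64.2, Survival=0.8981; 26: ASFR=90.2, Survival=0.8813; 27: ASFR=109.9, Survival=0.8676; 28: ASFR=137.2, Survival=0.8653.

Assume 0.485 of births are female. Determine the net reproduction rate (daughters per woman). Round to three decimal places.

0.226

Proportion female at birth = 0.485.
Survival-weighted fertility by age (1·fₓ·Sₓ):
  19: 1 × 3.6/1000 × 0.9594 = 0.00345
  20: 1 × 7.9/1000 × 0.9570 = 0.00756
  21: 1 × 11.6/1000 × 0.9535 = 0.01106
  22: 1 × 21.8/1000 × 0.9421 = 0.02054
  23: 1 × 34.0/1000 × 0.9327 = 0.03171
  24: 1 × 44.6/1000 × 0.9142 = 0.04077
  25: 1 × 64.2/1000 × 0.8981 = 0.05766
  26: 1 × 90.2/1000 × 0.8813 = 0.07949
  27: 1 × 109.9/1000 × 0.8676 = 0.09535
  28: 1 × 137.2/1000 × 0.8653 = 0.11872
Sum = 0.46631
NRR = 0.485 × 0.46631 = 0.22616
NRR < 1, so the cohort does not fully replace itself.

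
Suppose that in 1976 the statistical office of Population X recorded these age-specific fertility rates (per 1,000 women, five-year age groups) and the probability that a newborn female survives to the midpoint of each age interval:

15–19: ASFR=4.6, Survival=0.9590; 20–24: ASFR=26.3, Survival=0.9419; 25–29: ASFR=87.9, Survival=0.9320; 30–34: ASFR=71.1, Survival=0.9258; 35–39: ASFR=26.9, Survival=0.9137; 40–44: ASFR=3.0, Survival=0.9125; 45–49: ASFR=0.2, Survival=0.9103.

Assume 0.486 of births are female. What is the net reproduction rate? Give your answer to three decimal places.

0.497

Proportion female at birth = 0.486.
Per-age-group product (5 × ASFR × survival probability):
  15–19: 5 × 4.6/1000 × 0.9590 = 0.02206
  20–24: 5 × 26.3/1000 × 0.9419 = 0.12386
  25–29: 5 × 87.9/1000 × 0.9320 = 0.40961
  30–34: 5 × 71.1/1000 × 0.9258 = 0.32912
  35–39: 5 × 26.9/1000 × 0.9137 = 0.12289
  40–44: 5 × 3.0/1000 × 0.9125 = 0.01369
  45–49: 5 × 0.2/1000 × 0.9103 = 0.00091
Sum = 1.02214
NRR = 0.486 × 1.02214 = 0.49676
NRR < 1, so the cohort does not fully replace itself.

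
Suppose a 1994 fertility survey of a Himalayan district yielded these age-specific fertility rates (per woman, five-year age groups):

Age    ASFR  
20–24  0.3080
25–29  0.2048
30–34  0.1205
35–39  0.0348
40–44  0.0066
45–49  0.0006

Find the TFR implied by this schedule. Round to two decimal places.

3.38

Sum of ASFRs = 0.3080 + 0.2048 + 0.1205 + 0.0348 + 0.0066 + 0.0006 = 0.6753
TFR = 5 × 0.6753 = 3.3765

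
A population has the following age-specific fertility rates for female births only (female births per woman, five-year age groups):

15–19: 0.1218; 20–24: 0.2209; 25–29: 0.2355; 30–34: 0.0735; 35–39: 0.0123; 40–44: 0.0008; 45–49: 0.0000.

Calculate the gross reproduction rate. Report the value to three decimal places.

Sum of female ASFRs = 0.1218 + 0.2209 + 0.2355 + 0.0735 + 0.0123 + 0.0008 + 0.0000 = 0.6648
GRR = 5 × 0.6648 = 3.324

3.324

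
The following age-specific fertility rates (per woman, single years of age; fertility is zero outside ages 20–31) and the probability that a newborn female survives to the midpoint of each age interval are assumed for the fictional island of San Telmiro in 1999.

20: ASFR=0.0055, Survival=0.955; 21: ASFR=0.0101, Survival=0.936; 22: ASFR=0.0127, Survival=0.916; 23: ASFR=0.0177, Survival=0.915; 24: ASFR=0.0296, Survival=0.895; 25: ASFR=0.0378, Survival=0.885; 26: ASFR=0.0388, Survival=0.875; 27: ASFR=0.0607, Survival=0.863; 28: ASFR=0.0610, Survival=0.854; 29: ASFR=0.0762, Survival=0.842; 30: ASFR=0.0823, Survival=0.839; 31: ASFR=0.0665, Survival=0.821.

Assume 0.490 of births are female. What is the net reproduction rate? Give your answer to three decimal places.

0.210

Proportion female at birth = 0.490.
Weighting each age-specific rate by interval width and survival:
  20: 1 × 0.0055 × 0.955 = 0.00525
  21: 1 × 0.0101 × 0.936 = 0.00945
  22: 1 × 0.0127 × 0.916 = 0.01163
  23: 1 × 0.0177 × 0.915 = 0.01620
  24: 1 × 0.0296 × 0.895 = 0.02649
  25: 1 × 0.0378 × 0.885 = 0.03345
  26: 1 × 0.0388 × 0.875 = 0.03395
  27: 1 × 0.0607 × 0.863 = 0.05238
  28: 1 × 0.0610 × 0.854 = 0.05209
  29: 1 × 0.0762 × 0.842 = 0.06416
  30: 1 × 0.0823 × 0.839 = 0.06905
  31: 1 × 0.0665 × 0.821 = 0.05460
Sum = 0.42870
NRR = 0.490 × 0.42870 = 0.21006
An NRR under 1 implies long-run decline under these rates.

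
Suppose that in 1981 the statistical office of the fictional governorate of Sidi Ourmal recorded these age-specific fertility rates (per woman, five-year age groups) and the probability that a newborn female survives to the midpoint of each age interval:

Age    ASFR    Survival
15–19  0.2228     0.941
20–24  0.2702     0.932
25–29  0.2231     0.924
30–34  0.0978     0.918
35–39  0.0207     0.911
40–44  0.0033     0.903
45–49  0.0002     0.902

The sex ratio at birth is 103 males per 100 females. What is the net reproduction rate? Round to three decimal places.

1.920

Proportion female at birth = 100 / (100 + 103) = 0.49261.
Per-age-group product (5 × ASFR × survival probability):
  15–19: 5 × 0.2228 × 0.941 = 1.04827
  20–24: 5 × 0.2702 × 0.932 = 1.25913
  25–29: 5 × 0.2231 × 0.924 = 1.03072
  30–34: 5 × 0.0978 × 0.918 = 0.44890
  35–39: 5 × 0.0207 × 0.911 = 0.09429
  40–44: 5 × 0.0033 × 0.903 = 0.01490
  45–49: 5 × 0.0002 × 0.902 = 0.00090
Sum = 3.89711
NRR = 0.49261 × 3.89711 = 1.91976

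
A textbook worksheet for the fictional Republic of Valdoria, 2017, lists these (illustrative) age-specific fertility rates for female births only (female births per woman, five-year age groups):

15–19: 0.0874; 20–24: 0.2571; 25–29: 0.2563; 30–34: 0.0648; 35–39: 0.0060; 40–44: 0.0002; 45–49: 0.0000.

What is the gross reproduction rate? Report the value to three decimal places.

3.359

Sum of female ASFRs = 0.0874 + 0.2571 + 0.2563 + 0.0648 + 0.0060 + 0.0002 + 0.0000 = 0.6718
GRR = 5 × 0.6718 = 3.359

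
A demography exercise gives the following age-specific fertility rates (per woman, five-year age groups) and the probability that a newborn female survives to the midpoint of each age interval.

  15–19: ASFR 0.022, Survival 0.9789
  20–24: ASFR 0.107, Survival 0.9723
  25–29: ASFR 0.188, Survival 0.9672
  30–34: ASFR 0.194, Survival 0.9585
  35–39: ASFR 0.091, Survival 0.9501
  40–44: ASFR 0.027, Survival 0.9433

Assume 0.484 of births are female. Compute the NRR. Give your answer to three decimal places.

Proportion female at birth = 0.484.
Weighting each age-specific rate by interval width and survival:
  15–19: 5 × 0.022 × 0.9789 = 0.10768
  20–24: 5 × 0.107 × 0.9723 = 0.52018
  25–29: 5 × 0.188 × 0.9672 = 0.90917
  30–34: 5 × 0.194 × 0.9585 = 0.92975
  35–39: 5 × 0.091 × 0.9501 = 0.43230
  40–44: 5 × 0.027 × 0.9433 = 0.12735
Sum = 3.02643
NRR = 0.484 × 3.02643 = 1.46479

1.465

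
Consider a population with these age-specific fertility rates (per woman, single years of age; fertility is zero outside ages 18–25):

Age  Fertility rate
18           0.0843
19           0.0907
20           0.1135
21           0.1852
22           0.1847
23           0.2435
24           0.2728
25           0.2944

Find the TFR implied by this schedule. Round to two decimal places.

1.47

Sum of ASFRs = 0.0843 + 0.0907 + 0.1135 + 0.1852 + 0.1847 + 0.2435 + 0.2728 + 0.2944 = 1.4691
TFR = 1.4691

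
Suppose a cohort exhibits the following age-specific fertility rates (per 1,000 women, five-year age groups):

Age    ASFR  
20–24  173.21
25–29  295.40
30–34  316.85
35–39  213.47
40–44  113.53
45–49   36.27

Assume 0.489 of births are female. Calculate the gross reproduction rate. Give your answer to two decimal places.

Proportion female at birth = 0.489.
Sum of ASFRs = 173.21 + 295.40 + 316.85 + 213.47 + 113.53 + 36.27 = 1148.73
TFR = 5 × 1148.73 / 1000 = 5.74365
GRR = 0.489 × 5.74365 = 2.80864

2.81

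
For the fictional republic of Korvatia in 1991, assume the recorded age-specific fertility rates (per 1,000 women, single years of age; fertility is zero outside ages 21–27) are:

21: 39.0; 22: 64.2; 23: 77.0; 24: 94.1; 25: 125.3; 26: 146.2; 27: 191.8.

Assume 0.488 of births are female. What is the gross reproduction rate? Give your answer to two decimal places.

Proportion female at birth = 0.488.
Sum of ASFRs = 39.0 + 64.2 + 77.0 + 94.1 + 125.3 + 146.2 + 191.8 = 737.6
TFR = 737.6 / 1000 = 0.7376
GRR = 0.488 × 0.7376 = 0.35995

0.36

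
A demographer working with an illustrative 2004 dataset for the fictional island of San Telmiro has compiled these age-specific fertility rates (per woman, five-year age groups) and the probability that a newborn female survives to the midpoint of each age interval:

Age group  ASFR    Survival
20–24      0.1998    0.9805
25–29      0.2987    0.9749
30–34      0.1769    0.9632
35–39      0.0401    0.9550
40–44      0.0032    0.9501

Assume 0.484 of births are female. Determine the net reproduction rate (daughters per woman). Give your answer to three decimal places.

1.691

Proportion female at birth = 0.484.
Per-age-group product (5 × ASFR × survival probability):
  20–24: 5 × 0.1998 × 0.9805 = 0.97952
  25–29: 5 × 0.2987 × 0.9749 = 1.45601
  30–34: 5 × 0.1769 × 0.9632 = 0.85195
  35–39: 5 × 0.0401 × 0.9550 = 0.19148
  40–44: 5 × 0.0032 × 0.9501 = 0.01520
Sum = 3.49416
NRR = 0.484 × 3.49416 = 1.69117
An NRR exceeding 1 indicates intrinsic growth under these rates.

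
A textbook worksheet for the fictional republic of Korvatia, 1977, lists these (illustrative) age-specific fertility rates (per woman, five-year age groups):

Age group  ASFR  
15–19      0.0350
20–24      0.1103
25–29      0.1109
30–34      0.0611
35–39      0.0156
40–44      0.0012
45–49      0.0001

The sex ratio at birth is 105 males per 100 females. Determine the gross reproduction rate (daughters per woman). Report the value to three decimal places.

0.815

Proportion female at birth = 100 / (100 + 105) = 0.48780.
Sum of ASFRs = 0.0350 + 0.1103 + 0.1109 + 0.0611 + 0.0156 + 0.0012 + 0.0001 = 0.3342
TFR = 5 × 0.3342 = 1.671
GRR = 0.48780 × 1.671 = 0.81511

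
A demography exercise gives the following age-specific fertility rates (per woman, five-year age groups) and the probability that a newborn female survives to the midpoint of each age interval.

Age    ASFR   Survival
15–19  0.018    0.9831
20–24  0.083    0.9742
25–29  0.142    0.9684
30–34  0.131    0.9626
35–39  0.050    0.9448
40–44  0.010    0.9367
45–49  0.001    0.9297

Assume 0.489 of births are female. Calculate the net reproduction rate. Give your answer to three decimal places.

Proportion female at birth = 0.489.
Each age group contributes 5 × ASFR × survival:
  15–19: 5 × 0.018 × 0.9831 = 0.08848
  20–24: 5 × 0.083 × 0.9742 = 0.40429
  25–29: 5 × 0.142 × 0.9684 = 0.68756
  30–34: 5 × 0.131 × 0.9626 = 0.63050
  35–39: 5 × 0.050 × 0.9448 = 0.23620
  40–44: 5 × 0.010 × 0.9367 = 0.04684
  45–49: 5 × 0.001 × 0.9297 = 0.00465
Sum = 2.09852
NRR = 0.489 × 2.09852 = 1.02618
With NRR above 1 the population is above replacement fertility.

1.026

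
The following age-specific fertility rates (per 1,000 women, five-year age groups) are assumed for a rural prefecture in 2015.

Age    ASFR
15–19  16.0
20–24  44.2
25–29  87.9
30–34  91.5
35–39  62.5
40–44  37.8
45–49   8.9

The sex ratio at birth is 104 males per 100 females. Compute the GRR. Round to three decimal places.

Proportion female at birth = 100 / (100 + 104) = 0.49020.
Sum of ASFRs = 16.0 + 44.2 + 87.9 + 91.5 + 62.5 + 37.8 + 8.9 = 348.8
TFR = 5 × 348.8 / 1000 = 1.744
GRR = 0.49020 × 1.744 = 0.85491

0.855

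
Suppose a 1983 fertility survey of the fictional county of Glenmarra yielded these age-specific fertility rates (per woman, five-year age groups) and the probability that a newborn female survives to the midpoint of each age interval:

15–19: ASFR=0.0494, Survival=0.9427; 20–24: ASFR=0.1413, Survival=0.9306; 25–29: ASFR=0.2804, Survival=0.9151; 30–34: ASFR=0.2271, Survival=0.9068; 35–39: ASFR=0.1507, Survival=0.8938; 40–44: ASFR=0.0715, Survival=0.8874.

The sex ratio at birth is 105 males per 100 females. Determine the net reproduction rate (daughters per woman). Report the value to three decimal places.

Proportion female at birth = 100 / (100 + 105) = 0.48780.
Per-age-group product (5 × ASFR × survival probability):
  15–19: 5 × 0.0494 × 0.9427 = 0.23285
  20–24: 5 × 0.1413 × 0.9306 = 0.65747
  25–29: 5 × 0.2804 × 0.9151 = 1.28297
  30–34: 5 × 0.2271 × 0.9068 = 1.02967
  35–39: 5 × 0.1507 × 0.8938 = 0.67348
  40–44: 5 × 0.0715 × 0.8874 = 0.31725
Sum = 4.19369
NRR = 0.48780 × 4.19369 = 2.04568
An NRR exceeding 1 indicates intrinsic growth under these rates.

2.046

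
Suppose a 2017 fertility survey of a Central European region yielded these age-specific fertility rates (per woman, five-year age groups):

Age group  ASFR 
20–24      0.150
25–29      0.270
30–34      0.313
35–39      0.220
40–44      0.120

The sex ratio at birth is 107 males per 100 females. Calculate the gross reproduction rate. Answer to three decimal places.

2.592

Proportion female at birth = 100 / (100 + 107) = 0.48309.
Sum of ASFRs = 0.150 + 0.270 + 0.313 + 0.220 + 0.120 = 1.073
TFR = 5 × 1.073 = 5.365
GRR = 0.48309 × 5.365 = 2.59178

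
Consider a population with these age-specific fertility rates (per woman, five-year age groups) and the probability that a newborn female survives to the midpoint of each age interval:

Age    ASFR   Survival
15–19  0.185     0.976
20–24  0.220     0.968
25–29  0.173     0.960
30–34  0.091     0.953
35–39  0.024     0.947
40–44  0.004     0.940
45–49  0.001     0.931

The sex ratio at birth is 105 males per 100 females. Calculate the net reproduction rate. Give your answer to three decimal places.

Proportion female at birth = 100 / (100 + 105) = 0.48780.
Survival-weighted fertility by age (5·fₓ·Sₓ):
  15–19: 5 × 0.185 × 0.976 = 0.90280
  20–24: 5 × 0.220 × 0.968 = 1.06480
  25–29: 5 × 0.173 × 0.960 = 0.83040
  30–34: 5 × 0.091 × 0.953 = 0.43362
  35–39: 5 × 0.024 × 0.947 = 0.11364
  40–44: 5 × 0.004 × 0.940 = 0.01880
  45–49: 5 × 0.001 × 0.931 = 0.00466
Sum = 3.36872
NRR = 0.48780 × 3.36872 = 1.64326

1.643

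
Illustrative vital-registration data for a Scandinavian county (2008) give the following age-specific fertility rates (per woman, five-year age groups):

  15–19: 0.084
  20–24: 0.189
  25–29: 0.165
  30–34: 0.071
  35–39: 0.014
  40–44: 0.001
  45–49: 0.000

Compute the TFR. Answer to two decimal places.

2.62

Sum of ASFRs = 0.084 + 0.189 + 0.165 + 0.071 + 0.014 + 0.001 + 0.000 = 0.524
TFR = 5 × 0.524 = 2.62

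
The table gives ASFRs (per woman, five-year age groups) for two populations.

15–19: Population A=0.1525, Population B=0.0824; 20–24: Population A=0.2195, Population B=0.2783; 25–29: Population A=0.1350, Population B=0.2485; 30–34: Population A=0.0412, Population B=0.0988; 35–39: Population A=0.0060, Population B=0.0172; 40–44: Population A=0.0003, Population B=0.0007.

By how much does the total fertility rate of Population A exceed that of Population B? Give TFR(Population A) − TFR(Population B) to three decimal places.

Population A:
  Sum of ASFRs = 0.1525 + 0.2195 + 0.1350 + 0.0412 + 0.0060 + 0.0003 = 0.5545
  TFR = 5 × 0.5545 = 2.7725
Population B:
  Sum of ASFRs = 0.0824 + 0.2783 + 0.2485 + 0.0988 + 0.0172 + 0.0007 = 0.7259
  TFR = 5 × 0.7259 = 3.6295
Difference = 2.7725 − 3.6295 = -0.857

-0.857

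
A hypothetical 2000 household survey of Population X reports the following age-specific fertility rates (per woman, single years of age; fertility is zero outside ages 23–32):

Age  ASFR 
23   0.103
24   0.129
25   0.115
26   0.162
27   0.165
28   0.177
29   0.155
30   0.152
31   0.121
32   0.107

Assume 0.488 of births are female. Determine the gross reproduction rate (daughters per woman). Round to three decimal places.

Proportion female at birth = 0.488.
Sum of ASFRs = 0.103 + 0.129 + 0.115 + 0.162 + 0.165 + 0.177 + 0.155 + 0.152 + 0.121 + 0.107 = 1.386
TFR = 1.386
GRR = 0.488 × 1.386 = 0.67637

0.676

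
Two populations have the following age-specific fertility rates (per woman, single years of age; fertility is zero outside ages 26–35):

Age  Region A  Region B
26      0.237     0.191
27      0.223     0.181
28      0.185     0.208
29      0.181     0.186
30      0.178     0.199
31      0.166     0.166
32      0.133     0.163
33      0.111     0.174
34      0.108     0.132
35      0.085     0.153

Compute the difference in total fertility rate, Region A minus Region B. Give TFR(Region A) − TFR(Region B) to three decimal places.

Region A:
  Sum of ASFRs = 0.237 + 0.223 + 0.185 + 0.181 + 0.178 + 0.166 + 0.133 + 0.111 + 0.108 + 0.085 = 1.607
  TFR = 1.607
Region B:
  Sum of ASFRs = 0.191 + 0.181 + 0.208 + 0.186 + 0.199 + 0.166 + 0.163 + 0.174 + 0.132 + 0.153 = 1.753
  TFR = 1.753
Difference = 1.607 − 1.753 = -0.146

-0.146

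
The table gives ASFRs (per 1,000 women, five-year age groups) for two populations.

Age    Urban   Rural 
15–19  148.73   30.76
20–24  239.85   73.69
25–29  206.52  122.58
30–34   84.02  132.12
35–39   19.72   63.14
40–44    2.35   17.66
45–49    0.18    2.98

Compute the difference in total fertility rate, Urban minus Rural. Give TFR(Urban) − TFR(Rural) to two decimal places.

1.29

Urban:
  Sum of ASFRs = 148.73 + 239.85 + 206.52 + 84.02 + 19.72 + 2.35 + 0.18 = 701.37
  TFR = 5 × 701.37 / 1000 = 3.50685
Rural:
  Sum of ASFRs = 30.76 + 73.69 + 122.58 + 132.12 + 63.14 + 17.66 + 2.98 = 442.93
  TFR = 5 × 442.93 / 1000 = 2.21465
Difference = 3.50685 − 2.21465 = 1.2922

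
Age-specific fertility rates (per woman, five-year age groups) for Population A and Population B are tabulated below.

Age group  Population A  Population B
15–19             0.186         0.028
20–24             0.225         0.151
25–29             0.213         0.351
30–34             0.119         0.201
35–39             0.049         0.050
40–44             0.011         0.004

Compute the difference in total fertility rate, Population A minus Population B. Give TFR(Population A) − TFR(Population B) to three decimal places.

0.090

Population A:
  Sum of ASFRs = 0.186 + 0.225 + 0.213 + 0.119 + 0.049 + 0.011 = 0.803
  TFR = 5 × 0.803 = 4.015
Population B:
  Sum of ASFRs = 0.028 + 0.151 + 0.351 + 0.201 + 0.050 + 0.004 = 0.785
  TFR = 5 × 0.785 = 3.925
Difference = 4.015 − 3.925 = 0.09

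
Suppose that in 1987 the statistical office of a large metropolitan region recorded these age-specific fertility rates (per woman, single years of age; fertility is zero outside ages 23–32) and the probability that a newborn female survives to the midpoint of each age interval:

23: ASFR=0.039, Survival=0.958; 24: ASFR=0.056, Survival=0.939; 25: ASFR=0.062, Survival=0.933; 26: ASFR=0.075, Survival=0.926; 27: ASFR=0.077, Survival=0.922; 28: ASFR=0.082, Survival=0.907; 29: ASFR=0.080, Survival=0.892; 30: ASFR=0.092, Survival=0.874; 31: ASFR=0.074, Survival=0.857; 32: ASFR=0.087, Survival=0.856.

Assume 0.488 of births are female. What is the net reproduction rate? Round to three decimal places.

0.318

Proportion female at birth = 0.488.
Weighting each age-specific rate by interval width and survival:
  23: 1 × 0.039 × 0.958 = 0.03736
  24: 1 × 0.056 × 0.939 = 0.05258
  25: 1 × 0.062 × 0.933 = 0.05785
  26: 1 × 0.075 × 0.926 = 0.06945
  27: 1 × 0.077 × 0.922 = 0.07099
  28: 1 × 0.082 × 0.907 = 0.07437
  29: 1 × 0.080 × 0.892 = 0.07136
  30: 1 × 0.092 × 0.874 = 0.08041
  31: 1 × 0.074 × 0.857 = 0.06342
  32: 1 × 0.087 × 0.856 = 0.07447
Sum = 0.65226
NRR = 0.488 × 0.65226 = 0.31830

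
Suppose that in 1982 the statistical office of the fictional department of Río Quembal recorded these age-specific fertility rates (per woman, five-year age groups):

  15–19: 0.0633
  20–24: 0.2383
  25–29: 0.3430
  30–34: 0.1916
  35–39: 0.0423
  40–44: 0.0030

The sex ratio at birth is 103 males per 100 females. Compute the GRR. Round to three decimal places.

Proportion female at birth = 100 / (100 + 103) = 0.49261.
Sum of ASFRs = 0.0633 + 0.2383 + 0.3430 + 0.1916 + 0.0423 + 0.0030 = 0.8815
TFR = 5 × 0.8815 = 4.4075
GRR = 0.49261 × 4.4075 = 2.17118

2.171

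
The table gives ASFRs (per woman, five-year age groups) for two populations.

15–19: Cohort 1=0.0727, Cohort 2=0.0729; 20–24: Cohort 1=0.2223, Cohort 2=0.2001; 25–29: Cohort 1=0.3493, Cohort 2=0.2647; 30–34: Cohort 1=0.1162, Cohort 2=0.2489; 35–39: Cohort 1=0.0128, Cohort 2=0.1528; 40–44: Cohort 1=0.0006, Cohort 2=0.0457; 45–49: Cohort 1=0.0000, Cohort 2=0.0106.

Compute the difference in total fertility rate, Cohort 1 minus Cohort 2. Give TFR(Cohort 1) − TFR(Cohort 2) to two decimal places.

-1.11

Cohort 1:
  Sum of ASFRs = 0.0727 + 0.2223 + 0.3493 + 0.1162 + 0.0128 + 0.0006 + 0.0000 = 0.7739
  TFR = 5 × 0.7739 = 3.8695
Cohort 2:
  Sum of ASFRs = 0.0729 + 0.2001 + 0.2647 + 0.2489 + 0.1528 + 0.0457 + 0.0106 = 0.9957
  TFR = 5 × 0.9957 = 4.9785
Difference = 3.8695 − 4.9785 = -1.109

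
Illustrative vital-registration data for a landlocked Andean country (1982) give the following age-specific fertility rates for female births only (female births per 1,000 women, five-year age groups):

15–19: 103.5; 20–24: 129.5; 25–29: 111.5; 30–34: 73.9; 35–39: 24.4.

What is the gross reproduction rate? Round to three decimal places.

Sum of female ASFRs = 103.5 + 129.5 + 111.5 + 73.9 + 24.4 = 442.8
GRR = 5 × 442.8 / 1000 = 2.214

2.214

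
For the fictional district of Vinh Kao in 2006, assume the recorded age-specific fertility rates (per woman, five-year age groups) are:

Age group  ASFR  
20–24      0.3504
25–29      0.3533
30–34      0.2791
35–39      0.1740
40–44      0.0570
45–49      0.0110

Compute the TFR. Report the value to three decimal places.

6.124

Sum of ASFRs = 0.3504 + 0.3533 + 0.2791 + 0.1740 + 0.0570 + 0.0110 = 1.2248
TFR = 5 × 1.2248 = 6.124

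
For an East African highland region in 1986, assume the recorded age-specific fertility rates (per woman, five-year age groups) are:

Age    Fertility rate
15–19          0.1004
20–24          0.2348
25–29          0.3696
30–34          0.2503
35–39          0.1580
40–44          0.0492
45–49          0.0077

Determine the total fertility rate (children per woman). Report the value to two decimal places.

5.85

Sum of ASFRs = 0.1004 + 0.2348 + 0.3696 + 0.2503 + 0.1580 + 0.0492 + 0.0077 = 1.1700
TFR = 5 × 1.1700 = 5.85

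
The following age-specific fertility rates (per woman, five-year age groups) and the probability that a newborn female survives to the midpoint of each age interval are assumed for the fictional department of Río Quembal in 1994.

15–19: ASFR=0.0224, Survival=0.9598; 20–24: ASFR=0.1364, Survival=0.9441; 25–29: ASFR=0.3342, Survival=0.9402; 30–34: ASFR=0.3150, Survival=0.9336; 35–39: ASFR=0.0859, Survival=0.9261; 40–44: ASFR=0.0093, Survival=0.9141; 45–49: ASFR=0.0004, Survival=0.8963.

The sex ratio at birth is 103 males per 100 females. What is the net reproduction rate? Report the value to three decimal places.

Proportion female at birth = 100 / (100 + 103) = 0.49261.
Per-age-group product (5 × ASFR × survival probability):
  15–19: 5 × 0.0224 × 0.9598 = 0.10750
  20–24: 5 × 0.1364 × 0.9441 = 0.64388
  25–29: 5 × 0.3342 × 0.9402 = 1.57107
  30–34: 5 × 0.3150 × 0.9336 = 1.47042
  35–39: 5 × 0.0859 × 0.9261 = 0.39776
  40–44: 5 × 0.0093 × 0.9141 = 0.04251
  45–49: 5 × 0.0004 × 0.8963 = 0.00179
Sum = 4.23493
NRR = 0.49261 × 4.23493 = 2.08617
An NRR exceeding 1 indicates intrinsic growth under these rates.

2.086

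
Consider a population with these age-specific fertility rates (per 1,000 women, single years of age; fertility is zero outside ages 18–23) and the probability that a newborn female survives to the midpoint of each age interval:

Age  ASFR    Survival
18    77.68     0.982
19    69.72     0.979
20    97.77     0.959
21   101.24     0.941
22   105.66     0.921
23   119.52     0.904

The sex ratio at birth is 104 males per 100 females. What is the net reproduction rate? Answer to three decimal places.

0.264

Proportion female at birth = 100 / (100 + 104) = 0.49020.
Weighting each age-specific rate by interval width and survival:
  18: 1 × 77.68/1000 × 0.982 = 0.07628
  19: 1 × 69.72/1000 × 0.979 = 0.06826
  20: 1 × 97.77/1000 × 0.959 = 0.09376
  21: 1 × 101.24/1000 × 0.941 = 0.09527
  22: 1 × 105.66/1000 × 0.921 = 0.09731
  23: 1 × 119.52/1000 × 0.904 = 0.10805
Sum = 0.53893
NRR = 0.49020 × 0.53893 = 0.26418
NRR < 1, so the cohort does not fully replace itself.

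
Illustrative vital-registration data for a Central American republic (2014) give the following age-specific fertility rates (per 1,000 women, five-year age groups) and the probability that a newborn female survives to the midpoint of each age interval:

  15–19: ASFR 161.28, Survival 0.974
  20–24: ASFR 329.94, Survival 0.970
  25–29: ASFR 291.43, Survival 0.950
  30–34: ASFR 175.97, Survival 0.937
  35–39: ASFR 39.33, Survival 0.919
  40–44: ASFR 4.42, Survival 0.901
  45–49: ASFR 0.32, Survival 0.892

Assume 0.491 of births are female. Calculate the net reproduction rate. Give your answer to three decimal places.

Proportion female at birth = 0.491.
Per-age-group product (5 × ASFR × survival probability):
  15–19: 5 × 161.28/1000 × 0.974 = 0.78543
  20–24: 5 × 329.94/1000 × 0.970 = 1.60021
  25–29: 5 × 291.43/1000 × 0.950 = 1.38429
  30–34: 5 × 175.97/1000 × 0.937 = 0.82442
  35–39: 5 × 39.33/1000 × 0.919 = 0.18072
  40–44: 5 × 4.42/1000 × 0.901 = 0.01991
  45–49: 5 × 0.32/1000 × 0.892 = 0.00143
Sum = 4.79641
NRR = 0.491 × 4.79641 = 2.35504
With NRR above 1 the population is above replacement fertility.

2.355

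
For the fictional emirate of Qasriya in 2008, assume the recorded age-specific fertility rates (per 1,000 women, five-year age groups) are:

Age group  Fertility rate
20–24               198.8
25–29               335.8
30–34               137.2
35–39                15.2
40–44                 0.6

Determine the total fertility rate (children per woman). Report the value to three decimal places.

3.438

Sum of ASFRs = 198.8 + 335.8 + 137.2 + 15.2 + 0.6 = 687.6
TFR = 5 × 687.6 / 1000 = 3.438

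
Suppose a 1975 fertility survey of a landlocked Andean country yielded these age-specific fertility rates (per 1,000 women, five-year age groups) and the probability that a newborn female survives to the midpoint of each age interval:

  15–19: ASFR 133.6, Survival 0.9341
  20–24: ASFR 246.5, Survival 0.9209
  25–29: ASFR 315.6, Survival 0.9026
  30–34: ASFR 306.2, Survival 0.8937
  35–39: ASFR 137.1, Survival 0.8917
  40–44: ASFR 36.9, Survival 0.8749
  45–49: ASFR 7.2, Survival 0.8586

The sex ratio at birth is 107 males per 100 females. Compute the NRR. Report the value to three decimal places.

2.587

Proportion female at birth = 100 / (100 + 107) = 0.48309.
Each age group contributes 5 × ASFR × survival:
  15–19: 5 × 133.6/1000 × 0.9341 = 0.62398
  20–24: 5 × 246.5/1000 × 0.9209 = 1.13501
  25–29: 5 × 315.6/1000 × 0.9026 = 1.42430
  30–34: 5 × 306.2/1000 × 0.8937 = 1.36825
  35–39: 5 × 137.1/1000 × 0.8917 = 0.61126
  40–44: 5 × 36.9/1000 × 0.8749 = 0.16142
  45–49: 5 × 7.2/1000 × 0.8586 = 0.03091
Sum = 5.35513
NRR = 0.48309 × 5.35513 = 2.58701
An NRR exceeding 1 indicates intrinsic growth under these rates.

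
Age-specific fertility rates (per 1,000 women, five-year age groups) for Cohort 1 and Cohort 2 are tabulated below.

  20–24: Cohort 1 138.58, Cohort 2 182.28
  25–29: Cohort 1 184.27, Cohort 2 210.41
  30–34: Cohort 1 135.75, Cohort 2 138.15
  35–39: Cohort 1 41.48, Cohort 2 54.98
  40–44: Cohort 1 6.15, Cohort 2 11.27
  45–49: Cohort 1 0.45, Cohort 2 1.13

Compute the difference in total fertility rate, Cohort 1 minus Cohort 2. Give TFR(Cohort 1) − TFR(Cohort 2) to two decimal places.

-0.46

Cohort 1:
  Sum of ASFRs = 138.58 + 184.27 + 135.75 + 41.48 + 6.15 + 0.45 = 506.68
  TFR = 5 × 506.68 / 1000 = 2.5334
Cohort 2:
  Sum of ASFRs = 182.28 + 210.41 + 138.15 + 54.98 + 11.27 + 1.13 = 598.22
  TFR = 5 × 598.22 / 1000 = 2.9911
Difference = 2.5334 − 2.9911 = -0.4577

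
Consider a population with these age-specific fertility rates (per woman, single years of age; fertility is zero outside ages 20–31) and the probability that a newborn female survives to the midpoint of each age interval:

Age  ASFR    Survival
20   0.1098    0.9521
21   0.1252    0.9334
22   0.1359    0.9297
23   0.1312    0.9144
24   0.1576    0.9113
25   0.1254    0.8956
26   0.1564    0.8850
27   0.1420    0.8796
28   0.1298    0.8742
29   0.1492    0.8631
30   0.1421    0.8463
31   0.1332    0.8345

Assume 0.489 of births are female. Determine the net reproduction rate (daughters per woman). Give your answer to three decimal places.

Proportion female at birth = 0.489.
Survival-weighted fertility by age (1·fₓ·Sₓ):
  20: 1 × 0.1098 × 0.9521 = 0.10454
  21: 1 × 0.1252 × 0.9334 = 0.11686
  22: 1 × 0.1359 × 0.9297 = 0.12635
  23: 1 × 0.1312 × 0.9144 = 0.11997
  24: 1 × 0.1576 × 0.9113 = 0.14362
  25: 1 × 0.1254 × 0.8956 = 0.11231
  26: 1 × 0.1564 × 0.8850 = 0.13841
  27: 1 × 0.1420 × 0.8796 = 0.12490
  28: 1 × 0.1298 × 0.8742 = 0.11347
  29: 1 × 0.1492 × 0.8631 = 0.12877
  30: 1 × 0.1421 × 0.8463 = 0.12026
  31: 1 × 0.1332 × 0.8345 = 0.11116
Sum = 1.46062
NRR = 0.489 × 1.46062 = 0.71424

0.714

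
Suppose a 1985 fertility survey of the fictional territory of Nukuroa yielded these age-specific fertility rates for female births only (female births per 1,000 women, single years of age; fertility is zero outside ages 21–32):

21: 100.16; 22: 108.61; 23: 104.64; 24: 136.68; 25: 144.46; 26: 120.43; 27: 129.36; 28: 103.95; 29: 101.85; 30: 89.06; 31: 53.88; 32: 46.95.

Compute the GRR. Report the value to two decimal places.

1.24

Sum of female ASFRs = 100.16 + 108.61 + 104.64 + 136.68 + 144.46 + 120.43 + 129.36 + 103.95 + 101.85 + 89.06 + 53.88 + 46.95 = 1240.03
GRR = 1240.03 / 1000 = 1.24003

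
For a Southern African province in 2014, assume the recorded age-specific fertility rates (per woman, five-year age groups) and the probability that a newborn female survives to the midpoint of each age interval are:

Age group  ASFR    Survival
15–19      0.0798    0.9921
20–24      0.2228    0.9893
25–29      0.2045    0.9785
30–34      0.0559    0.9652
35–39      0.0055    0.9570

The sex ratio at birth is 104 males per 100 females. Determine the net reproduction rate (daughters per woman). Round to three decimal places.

Proportion female at birth = 100 / (100 + 104) = 0.49020.
Per-age-group product (5 × ASFR × survival probability):
  15–19: 5 × 0.0798 × 0.9921 = 0.39585
  20–24: 5 × 0.2228 × 0.9893 = 1.10208
  25–29: 5 × 0.2045 × 0.9785 = 1.00052
  30–34: 5 × 0.0559 × 0.9652 = 0.26977
  35–39: 5 × 0.0055 × 0.9570 = 0.02632
Sum = 2.79454
NRR = 0.49020 × 2.79454 = 1.36988
An NRR exceeding 1 indicates intrinsic growth under these rates.

1.370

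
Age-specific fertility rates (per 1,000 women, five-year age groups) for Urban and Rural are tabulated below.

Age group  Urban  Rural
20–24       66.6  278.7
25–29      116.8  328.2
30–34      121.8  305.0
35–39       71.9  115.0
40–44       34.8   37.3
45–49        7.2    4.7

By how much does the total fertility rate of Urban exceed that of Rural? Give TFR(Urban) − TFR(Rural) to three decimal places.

-3.249

Urban:
  Sum of ASFRs = 66.6 + 116.8 + 121.8 + 71.9 + 34.8 + 7.2 = 419.1
  TFR = 5 × 419.1 / 1000 = 2.0955
Rural:
  Sum of ASFRs = 278.7 + 328.2 + 305.0 + 115.0 + 37.3 + 4.7 = 1068.9
  TFR = 5 × 1068.9 / 1000 = 5.3445
Difference = 2.0955 − 5.3445 = -3.249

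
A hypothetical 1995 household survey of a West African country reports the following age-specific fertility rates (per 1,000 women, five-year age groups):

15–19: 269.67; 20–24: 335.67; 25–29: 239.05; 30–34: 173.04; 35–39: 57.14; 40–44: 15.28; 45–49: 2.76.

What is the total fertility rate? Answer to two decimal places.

5.46

Sum of ASFRs = 269.67 + 335.67 + 239.05 + 173.04 + 57.14 + 15.28 + 2.76 = 1092.61
TFR = 5 × 1092.61 / 1000 = 5.46305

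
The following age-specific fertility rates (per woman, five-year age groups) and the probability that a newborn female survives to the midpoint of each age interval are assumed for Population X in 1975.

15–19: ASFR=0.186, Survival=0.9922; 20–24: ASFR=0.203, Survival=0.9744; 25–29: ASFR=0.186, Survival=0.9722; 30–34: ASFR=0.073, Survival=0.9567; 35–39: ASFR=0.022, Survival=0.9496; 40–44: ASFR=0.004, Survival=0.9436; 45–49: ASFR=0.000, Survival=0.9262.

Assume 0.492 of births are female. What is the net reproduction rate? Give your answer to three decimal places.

1.618

Proportion female at birth = 0.492.
Each age group contributes 5 × ASFR × survival:
  15–19: 5 × 0.186 × 0.9922 = 0.92275
  20–24: 5 × 0.203 × 0.9744 = 0.98902
  25–29: 5 × 0.186 × 0.9722 = 0.90415
  30–34: 5 × 0.073 × 0.9567 = 0.34920
  35–39: 5 × 0.022 × 0.9496 = 0.10446
  40–44: 5 × 0.004 × 0.9436 = 0.01887
  45–49: 5 × 0.000 × 0.9262 = 0.00000
Sum = 3.28845
NRR = 0.492 × 3.28845 = 1.61792
An NRR exceeding 1 indicates intrinsic growth under these rates.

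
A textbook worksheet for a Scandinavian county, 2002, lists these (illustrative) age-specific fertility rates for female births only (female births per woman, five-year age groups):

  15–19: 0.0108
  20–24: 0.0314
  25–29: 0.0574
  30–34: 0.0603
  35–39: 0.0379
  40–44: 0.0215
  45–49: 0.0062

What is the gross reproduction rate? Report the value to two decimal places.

Sum of female ASFRs = 0.0108 + 0.0314 + 0.0574 + 0.0603 + 0.0379 + 0.0215 + 0.0062 = 0.2255
GRR = 5 × 0.2255 = 1.1275

1.13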